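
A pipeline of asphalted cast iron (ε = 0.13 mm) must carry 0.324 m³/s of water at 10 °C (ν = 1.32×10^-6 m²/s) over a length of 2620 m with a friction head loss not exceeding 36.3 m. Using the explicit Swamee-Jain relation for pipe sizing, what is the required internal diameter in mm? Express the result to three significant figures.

D ≈ 405 mm

Swamee-Jain (Type III): D = 0.66·[ε^1.25·(LQ²/(gh_f))^4.75 + ν·Q^9.4·(L/(gh_f))^5.2]^0.04
LQ²/(gh_f) = 0.7724; L/(gh_f) = 7.357
Term 1 = ε^1.25·(…)^4.75 = 4.07×10^-6; Term 2 = ν·Q^9.4·(…)^5.2 = 1.06×10^-6
D = 0.66·(4.07×10^-6 + 1.06×10^-6)^0.04 = 0.4055 m = 405 mm
Check: V = 2.51 m/s, Re = 7.71×10^5, f = 0.01613, h_f = 33.4 m ≈ 36.3 m ✓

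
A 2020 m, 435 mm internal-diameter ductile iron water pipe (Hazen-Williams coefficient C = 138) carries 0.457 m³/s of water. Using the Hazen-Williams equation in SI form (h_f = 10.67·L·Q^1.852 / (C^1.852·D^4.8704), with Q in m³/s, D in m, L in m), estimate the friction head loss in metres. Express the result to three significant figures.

h_f = 10.67·2020·0.457^1.852 / (138^1.852·0.435^4.8704) = 31.72 m

h_f ≈ 31.7 m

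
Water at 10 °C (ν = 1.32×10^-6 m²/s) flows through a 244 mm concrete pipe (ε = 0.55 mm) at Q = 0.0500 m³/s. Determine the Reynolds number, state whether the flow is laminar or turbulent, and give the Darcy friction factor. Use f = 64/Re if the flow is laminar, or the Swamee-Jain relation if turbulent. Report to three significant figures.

V = 4Q/(πD²) = 1.069 m/s
Re = VD/ν = 1.069·0.244/1.32×10^-6 = 1.98×10^5
Re > 4000 → turbulent; ε/D = 0.00225
Swamee-Jain: f = 0.02519

Re ≈ 1.98×10^5; turbulent; f ≈ 0.0252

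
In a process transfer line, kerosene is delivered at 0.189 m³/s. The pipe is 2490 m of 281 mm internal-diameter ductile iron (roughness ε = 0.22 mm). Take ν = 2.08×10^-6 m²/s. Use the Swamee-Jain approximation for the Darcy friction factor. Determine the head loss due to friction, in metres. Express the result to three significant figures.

h_f ≈ 81.8 m

V = 4Q/(πD²) = 4·0.189/(π·0.281²) = 3.048 m/s
Re = VD/ν = 3.048·0.281/2.08×10^-6 = 4.12×10^5 → turbulent
ε/D = 0.22/281 = 7.83×10^-4
Swamee-Jain: f = 0.01949
h_f = f(L/D)V²/(2g) = 0.01949·(2490/0.281)·3.048²/(2·9.81) = 81.78 m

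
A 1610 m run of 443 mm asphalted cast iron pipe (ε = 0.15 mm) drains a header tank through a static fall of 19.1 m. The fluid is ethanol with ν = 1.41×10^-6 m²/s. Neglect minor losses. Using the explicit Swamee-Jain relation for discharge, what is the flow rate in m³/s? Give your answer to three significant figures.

Q ≈ 0.389 m³/s

Swamee-Jain (Type II): Q = -0.965·√(gD⁵h_f/L)·ln[ε/(3.7D) + √(3.17ν²L/(gD³h_f))]
√(gD⁵h_f/L) = √(9.81·0.443⁵·19.1/1610) = 0.04456
ε/(3.7D) = 9.15×10^-5; √(3.17ν²L/(gD³h_f)) = 2.50×10^-5
Q = -0.965·0.04456·ln(1.165×10^-4) = 0.3895 m³/s
Check: V = 2.53 m/s, Re = 7.94×10^5, f = 0.01625, h_f = 19.2 m ≈ 19.1 m ✓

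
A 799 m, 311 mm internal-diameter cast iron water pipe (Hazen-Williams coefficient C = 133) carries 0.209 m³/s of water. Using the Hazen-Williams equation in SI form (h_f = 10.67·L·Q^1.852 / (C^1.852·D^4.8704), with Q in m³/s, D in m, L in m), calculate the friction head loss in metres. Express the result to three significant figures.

h_f = 10.67·799·0.209^1.852 / (133^1.852·0.311^4.8704) = 16.17 m

h_f ≈ 16.2 m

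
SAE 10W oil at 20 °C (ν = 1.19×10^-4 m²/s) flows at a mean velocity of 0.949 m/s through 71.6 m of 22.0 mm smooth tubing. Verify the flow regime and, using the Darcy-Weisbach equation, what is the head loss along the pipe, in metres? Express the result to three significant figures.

h_f ≈ 54.5 m

Re = VD/ν = 0.949·0.02200/1.19×10^-4 = 175 → laminar (Re < 2300)
f = 64/Re = 0.3648
h_f = f(L/D)V²/(2g) = 0.3648·(71.6/0.02200)·0.949²/(2·9.81) = 54.50 m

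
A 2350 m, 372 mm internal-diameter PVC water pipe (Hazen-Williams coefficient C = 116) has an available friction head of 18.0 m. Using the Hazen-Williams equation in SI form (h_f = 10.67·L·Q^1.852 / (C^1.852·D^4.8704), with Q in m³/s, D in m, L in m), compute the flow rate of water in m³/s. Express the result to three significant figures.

Rearranging: Q = [h_f·C^1.852·D^4.8704 / (10.67·L)]^(1/1.852)
Q = [18.0·116^1.852·0.372^4.8704 / (10.67·2350)]^0.540 = 0.1728 m³/s

Q ≈ 0.173 m³/s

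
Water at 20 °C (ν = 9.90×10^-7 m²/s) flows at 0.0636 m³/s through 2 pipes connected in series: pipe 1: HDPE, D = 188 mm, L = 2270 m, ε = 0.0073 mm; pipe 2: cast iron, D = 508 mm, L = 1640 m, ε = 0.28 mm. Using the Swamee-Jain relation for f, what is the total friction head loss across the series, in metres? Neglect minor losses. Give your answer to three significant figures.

Pipe 1: V = 2.291 m/s, Re = 4.35×10^5, ε/D = 3.88×10^-5, f = 0.01397, h_1 = f(L/D)V²/2g = 45.13 m
Pipe 2: V = 0.3138 m/s, Re = 1.61×10^5, ε/D = 5.51×10^-4, f = 0.01958, h_2 = f(L/D)V²/2g = 0.3172 m
Series → Q common, losses add: H = Σh = 45.44 m

H ≈ 45.4 m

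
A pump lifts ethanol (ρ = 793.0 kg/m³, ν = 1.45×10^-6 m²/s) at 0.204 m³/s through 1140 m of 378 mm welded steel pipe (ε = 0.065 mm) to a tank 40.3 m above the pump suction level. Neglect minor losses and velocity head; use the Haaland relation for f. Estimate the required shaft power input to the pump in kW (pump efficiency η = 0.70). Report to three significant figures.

V = 4Q/(πD²) = 1.818 m/s; Re = 4.74×10^5; ε/D = 1.72×10^-4; f = 0.01509
h_f = f(L/D)V²/2g = 7.667 m
Total head H = z + h_f = 40.3 + 7.667 = 47.97 m
P_hyd = ρgQH = 793.0·9.81·0.204·47.97 = 76.12 kW
P_shaft = P_hyd/η = 76.12/0.70 = 108.7 kW

P_shaft ≈ 109 kW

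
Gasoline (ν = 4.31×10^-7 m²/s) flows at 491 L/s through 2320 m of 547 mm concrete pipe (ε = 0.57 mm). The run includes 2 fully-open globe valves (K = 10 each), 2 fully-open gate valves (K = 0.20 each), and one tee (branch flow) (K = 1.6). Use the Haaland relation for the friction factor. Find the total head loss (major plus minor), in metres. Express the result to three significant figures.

V = 4Q/(πD²) = 2.089 m/s; V²/2g = 0.2225 m
Re = 2.65×10^6, ε/D = 0.00104 → f = 0.01997 (Haaland)
Major: h_f = f(L/D)·V²/2g = 0.01997·4241·0.2225 = 18.85 m
Minor: ΣK = 22.0; h_m = ΣK·V²/2g = 4.895 m
Total H_L = 18.85 + 4.895 = 23.74 m

H_L ≈ 23.7 m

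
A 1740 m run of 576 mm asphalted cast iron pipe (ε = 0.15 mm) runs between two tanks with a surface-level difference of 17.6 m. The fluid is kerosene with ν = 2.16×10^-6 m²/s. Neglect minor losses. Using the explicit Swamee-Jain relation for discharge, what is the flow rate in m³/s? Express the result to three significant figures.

Q ≈ 0.706 m³/s

Swamee-Jain (Type II): Q = -0.965·√(gD⁵h_f/L)·ln[ε/(3.7D) + √(3.17ν²L/(gD³h_f))]
√(gD⁵h_f/L) = √(9.81·0.576⁵·17.6/1740) = 0.07932
ε/(3.7D) = 7.04×10^-5; √(3.17ν²L/(gD³h_f)) = 2.79×10^-5
Q = -0.965·0.07932·ln(9.831×10^-5) = 0.7063 m³/s
Check: V = 2.71 m/s, Re = 7.23×10^5, f = 0.01566, h_f = 17.7 m ≈ 17.6 m ✓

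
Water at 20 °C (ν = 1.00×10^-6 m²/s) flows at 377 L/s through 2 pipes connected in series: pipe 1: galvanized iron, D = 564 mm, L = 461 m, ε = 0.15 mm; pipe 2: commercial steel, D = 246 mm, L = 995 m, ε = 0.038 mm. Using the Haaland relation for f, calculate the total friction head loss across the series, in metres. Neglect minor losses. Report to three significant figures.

Pipe 1: V = 1.509 m/s, Re = 8.51×10^5, ε/D = 2.66×10^-4, f = 0.01539, h_1 = f(L/D)V²/2g = 1.460 m
Pipe 2: V = 7.932 m/s, Re = 1.95×10^6, ε/D = 1.54×10^-4, f = 0.01361, h_2 = f(L/D)V²/2g = 176.5 m
Series → Q common, losses add: H = Σh = 178.0 m

H ≈ 178 m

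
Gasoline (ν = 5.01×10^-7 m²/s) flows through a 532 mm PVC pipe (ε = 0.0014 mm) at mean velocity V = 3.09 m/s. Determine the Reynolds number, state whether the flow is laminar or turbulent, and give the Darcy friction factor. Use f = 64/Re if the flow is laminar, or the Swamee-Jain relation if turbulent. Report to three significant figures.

Re ≈ 3.28×10^6; turbulent; f ≈ 0.00973

Re = VD/ν = 3.090·0.532/5.01×10^-7 = 3.28×10^6
Re > 4000 → turbulent; ε/D = 2.63×10^-6
Swamee-Jain: f = 0.009734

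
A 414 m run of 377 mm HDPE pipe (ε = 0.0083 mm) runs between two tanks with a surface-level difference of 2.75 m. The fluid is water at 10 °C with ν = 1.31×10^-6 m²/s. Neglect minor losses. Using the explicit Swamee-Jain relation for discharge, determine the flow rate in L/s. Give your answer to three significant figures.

Swamee-Jain (Type II): Q = -0.965·√(gD⁵h_f/L)·ln[ε/(3.7D) + √(3.17ν²L/(gD³h_f))]
√(gD⁵h_f/L) = √(9.81·0.377⁵·2.75/414) = 0.02228
ε/(3.7D) = 5.95×10^-6; √(3.17ν²L/(gD³h_f)) = 3.95×10^-5
Q = -0.965·0.02228·ln(4.542×10^-5) = 0.2150 m³/s
Check: V = 1.93 m/s, Re = 5.54×10^5, f = 0.01322, h_f = 2.74 m ≈ 2.75 m ✓

Q ≈ 215 L/s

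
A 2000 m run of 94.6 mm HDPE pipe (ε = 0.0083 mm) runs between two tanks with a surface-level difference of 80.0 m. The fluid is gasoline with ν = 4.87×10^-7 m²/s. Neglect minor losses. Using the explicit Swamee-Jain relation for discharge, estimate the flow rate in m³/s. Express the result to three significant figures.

Q ≈ 0.0159 m³/s

Swamee-Jain (Type II): Q = -0.965·√(gD⁵h_f/L)·ln[ε/(3.7D) + √(3.17ν²L/(gD³h_f))]
√(gD⁵h_f/L) = √(9.81·0.0946⁵·80.0/2000) = 0.001724
ε/(3.7D) = 2.37×10^-5; √(3.17ν²L/(gD³h_f)) = 4.76×10^-5
Q = -0.965·0.001724·ln(7.129×10^-5) = 0.01589 m³/s
Check: V = 2.26 m/s, Re = 4.39×10^5, f = 0.01455, h_f = 80.1 m ≈ 80.0 m ✓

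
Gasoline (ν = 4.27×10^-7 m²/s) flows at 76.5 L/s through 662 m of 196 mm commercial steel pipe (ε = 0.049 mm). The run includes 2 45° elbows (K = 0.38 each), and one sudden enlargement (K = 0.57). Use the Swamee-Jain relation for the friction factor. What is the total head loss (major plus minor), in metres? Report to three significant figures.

V = 4Q/(πD²) = 2.535 m/s; V²/2g = 0.3277 m
Re = 1.16×10^6, ε/D = 2.50×10^-4 → f = 0.01518 (Swamee-Jain)
Major: h_f = f(L/D)·V²/2g = 0.01518·3378·0.3277 = 16.80 m
Minor: ΣK = 1.33; h_m = ΣK·V²/2g = 0.4358 m
Total H_L = 16.80 + 0.4358 = 17.24 m

H_L ≈ 17.2 m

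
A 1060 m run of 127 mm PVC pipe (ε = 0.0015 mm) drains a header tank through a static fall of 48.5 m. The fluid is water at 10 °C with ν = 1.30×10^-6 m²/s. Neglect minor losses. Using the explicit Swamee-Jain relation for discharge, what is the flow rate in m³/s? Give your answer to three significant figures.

Q ≈ 0.0351 m³/s

Swamee-Jain (Type II): Q = -0.965·√(gD⁵h_f/L)·ln[ε/(3.7D) + √(3.17ν²L/(gD³h_f))]
√(gD⁵h_f/L) = √(9.81·0.127⁵·48.5/1060) = 0.003851
ε/(3.7D) = 3.19×10^-6; √(3.17ν²L/(gD³h_f)) = 7.63×10^-5
Q = -0.965·0.003851·ln(7.953×10^-5) = 0.03508 m³/s
Check: V = 2.77 m/s, Re = 2.71×10^5, f = 0.01479, h_f = 48.2 m ≈ 48.5 m ✓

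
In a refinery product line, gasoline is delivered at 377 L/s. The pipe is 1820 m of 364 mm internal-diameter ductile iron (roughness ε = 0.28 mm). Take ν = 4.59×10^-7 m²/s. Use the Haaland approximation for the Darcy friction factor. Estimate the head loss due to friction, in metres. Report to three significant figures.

h_f ≈ 62.2 m

V = 4Q/(πD²) = 4·0.377/(π·0.364²) = 3.623 m/s
Re = VD/ν = 3.623·0.364/4.59×10^-7 = 2.87×10^6 → turbulent
ε/D = 0.28/364 = 7.69×10^-4
Haaland: f = 0.01859
h_f = f(L/D)V²/(2g) = 0.01859·(1820/0.364)·3.623²/(2·9.81) = 62.18 m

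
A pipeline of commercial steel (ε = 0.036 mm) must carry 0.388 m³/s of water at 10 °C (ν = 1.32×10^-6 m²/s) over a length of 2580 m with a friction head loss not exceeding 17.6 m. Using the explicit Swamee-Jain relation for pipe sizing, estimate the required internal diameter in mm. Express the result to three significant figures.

D ≈ 481 mm

Swamee-Jain (Type III): D = 0.66·[ε^1.25·(LQ²/(gh_f))^4.75 + ν·Q^9.4·(L/(gh_f))^5.2]^0.04
LQ²/(gh_f) = 2.250; L/(gh_f) = 14.94
Term 1 = ε^1.25·(…)^4.75 = 1.31×10^-4; Term 2 = ν·Q^9.4·(…)^5.2 = 2.30×10^-4
D = 0.66·(1.31×10^-4 + 2.30×10^-4)^0.04 = 0.4807 m = 481 mm
Check: V = 2.14 m/s, Re = 7.79×10^5, f = 0.01345, h_f = 16.8 m ≈ 17.6 m ✓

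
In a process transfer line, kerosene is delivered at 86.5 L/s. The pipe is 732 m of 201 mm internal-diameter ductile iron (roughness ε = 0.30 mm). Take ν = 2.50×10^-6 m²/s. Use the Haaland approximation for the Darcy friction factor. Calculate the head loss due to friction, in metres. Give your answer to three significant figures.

h_f ≈ 31.2 m

V = 4Q/(πD²) = 4·0.0865/(π·0.201²) = 2.726 m/s
Re = VD/ν = 2.726·0.201/2.50×10^-6 = 2.19×10^5 → turbulent
ε/D = 0.30/201 = 0.00149
Haaland: f = 0.02262
h_f = f(L/D)V²/(2g) = 0.02262·(732/0.201)·2.726²/(2·9.81) = 31.20 m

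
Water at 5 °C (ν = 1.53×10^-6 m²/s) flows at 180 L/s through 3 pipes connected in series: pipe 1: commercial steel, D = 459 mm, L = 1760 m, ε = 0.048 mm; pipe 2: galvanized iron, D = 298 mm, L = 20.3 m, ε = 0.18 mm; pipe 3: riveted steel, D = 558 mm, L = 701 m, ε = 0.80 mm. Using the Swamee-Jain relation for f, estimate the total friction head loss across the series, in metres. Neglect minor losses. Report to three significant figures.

Pipe 1: V = 1.088 m/s, Re = 3.26×10^5, ε/D = 1.05×10^-4, f = 0.01531, h_1 = f(L/D)V²/2g = 3.540 m
Pipe 2: V = 2.581 m/s, Re = 5.03×10^5, ε/D = 6.04×10^-4, f = 0.01839, h_2 = f(L/D)V²/2g = 0.4253 m
Pipe 3: V = 0.7361 m/s, Re = 2.68×10^5, ε/D = 0.00143, f = 0.02247, h_3 = f(L/D)V²/2g = 0.7796 m
Series → Q common, losses add: H = Σh = 4.745 m

H ≈ 4.74 m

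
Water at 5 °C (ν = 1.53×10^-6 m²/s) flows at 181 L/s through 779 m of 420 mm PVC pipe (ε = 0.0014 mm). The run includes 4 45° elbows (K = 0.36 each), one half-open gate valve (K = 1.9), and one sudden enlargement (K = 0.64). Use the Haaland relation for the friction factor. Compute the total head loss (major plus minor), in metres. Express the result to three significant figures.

V = 4Q/(πD²) = 1.306 m/s; V²/2g = 0.08699 m
Re = 3.59×10^5, ε/D = 3.33×10^-6 → f = 0.01390 (Haaland)
Major: h_f = f(L/D)·V²/2g = 0.01390·1855·0.08699 = 2.243 m
Minor: ΣK = 3.98; h_m = ΣK·V²/2g = 0.3462 m
Total H_L = 2.243 + 0.3462 = 2.590 m

H_L ≈ 2.59 m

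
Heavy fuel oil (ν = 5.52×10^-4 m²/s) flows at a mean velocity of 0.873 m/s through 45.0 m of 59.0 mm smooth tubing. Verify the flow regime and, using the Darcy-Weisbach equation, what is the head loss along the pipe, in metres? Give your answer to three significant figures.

Re = VD/ν = 0.873·0.05900/5.52×10^-4 = 93.3 → laminar (Re < 2300)
f = 64/Re = 0.6859
h_f = f(L/D)V²/(2g) = 0.6859·(45.0/0.05900)·0.873²/(2·9.81) = 20.32 m

h_f ≈ 20.3 m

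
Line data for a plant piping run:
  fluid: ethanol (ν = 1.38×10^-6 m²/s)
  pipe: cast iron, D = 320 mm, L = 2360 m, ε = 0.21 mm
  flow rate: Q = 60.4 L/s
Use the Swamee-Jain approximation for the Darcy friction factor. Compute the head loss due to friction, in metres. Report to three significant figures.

h_f ≈ 4.23 m

V = 4Q/(πD²) = 4·0.0604/(π·0.320²) = 0.7510 m/s
Re = VD/ν = 0.7510·0.320/1.38×10^-6 = 1.74×10^5 → turbulent
ε/D = 0.21/320 = 6.56×10^-4
Swamee-Jain: f = 0.01993
h_f = f(L/D)V²/(2g) = 0.01993·(2360/0.320)·0.7510²/(2·9.81) = 4.226 m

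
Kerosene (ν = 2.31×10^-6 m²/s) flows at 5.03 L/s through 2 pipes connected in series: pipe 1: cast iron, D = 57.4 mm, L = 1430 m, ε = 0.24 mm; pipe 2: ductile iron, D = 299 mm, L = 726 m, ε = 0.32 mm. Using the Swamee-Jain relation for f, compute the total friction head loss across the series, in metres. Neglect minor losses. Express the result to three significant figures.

Pipe 1: V = 1.944 m/s, Re = 4.83×10^4, ε/D = 0.00418, f = 0.03122, h_1 = f(L/D)V²/2g = 149.8 m
Pipe 2: V = 0.07164 m/s, Re = 9270, ε/D = 0.00107, f = 0.03337, h_2 = f(L/D)V²/2g = 0.02120 m
Series → Q common, losses add: H = Σh = 149.8 m

H ≈ 150 m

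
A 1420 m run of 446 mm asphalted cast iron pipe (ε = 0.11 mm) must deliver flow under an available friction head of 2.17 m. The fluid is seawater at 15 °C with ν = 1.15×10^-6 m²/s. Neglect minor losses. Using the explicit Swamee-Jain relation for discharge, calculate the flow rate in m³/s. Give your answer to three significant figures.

Q ≈ 0.141 m³/s

Swamee-Jain (Type II): Q = -0.965·√(gD⁵h_f/L)·ln[ε/(3.7D) + √(3.17ν²L/(gD³h_f))]
√(gD⁵h_f/L) = √(9.81·0.446⁵·2.17/1420) = 0.01627
ε/(3.7D) = 6.67×10^-5; √(3.17ν²L/(gD³h_f)) = 5.61×10^-5
Q = -0.965·0.01627·ln(1.228×10^-4) = 0.1413 m³/s
Check: V = 0.905 m/s, Re = 3.51×10^5, f = 0.01642, h_f = 2.18 m ≈ 2.17 m ✓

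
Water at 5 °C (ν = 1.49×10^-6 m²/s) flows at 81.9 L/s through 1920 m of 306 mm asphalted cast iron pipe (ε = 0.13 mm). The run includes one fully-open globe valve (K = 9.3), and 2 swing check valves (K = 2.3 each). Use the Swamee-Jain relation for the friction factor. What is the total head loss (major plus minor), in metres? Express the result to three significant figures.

H_L ≈ 8.13 m

V = 4Q/(πD²) = 1.114 m/s; V²/2g = 0.06321 m
Re = 2.29×10^5, ε/D = 4.25×10^-4 → f = 0.01829 (Swamee-Jain)
Major: h_f = f(L/D)·V²/2g = 0.01829·6275·0.06321 = 7.256 m
Minor: ΣK = 13.9; h_m = ΣK·V²/2g = 0.8787 m
Total H_L = 7.256 + 0.8787 = 8.134 m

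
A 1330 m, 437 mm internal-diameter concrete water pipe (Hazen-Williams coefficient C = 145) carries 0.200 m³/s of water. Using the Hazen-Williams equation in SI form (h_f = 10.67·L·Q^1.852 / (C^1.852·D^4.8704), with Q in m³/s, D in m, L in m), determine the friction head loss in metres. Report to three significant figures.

h_f ≈ 4.03 m

h_f = 10.67·1330·0.200^1.852 / (145^1.852·0.437^4.8704) = 4.033 m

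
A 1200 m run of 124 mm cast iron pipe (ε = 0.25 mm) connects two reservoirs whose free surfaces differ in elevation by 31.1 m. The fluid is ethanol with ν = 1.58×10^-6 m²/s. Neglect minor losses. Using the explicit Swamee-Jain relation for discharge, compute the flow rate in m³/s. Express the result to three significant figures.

Q ≈ 0.0192 m³/s

Swamee-Jain (Type II): Q = -0.965·√(gD⁵h_f/L)·ln[ε/(3.7D) + √(3.17ν²L/(gD³h_f))]
√(gD⁵h_f/L) = √(9.81·0.124⁵·31.1/1200) = 0.002730
ε/(3.7D) = 5.45×10^-4; √(3.17ν²L/(gD³h_f)) = 1.28×10^-4
Q = -0.965·0.002730·ln(6.727×10^-4) = 0.01924 m³/s
Check: V = 1.59 m/s, Re = 1.25×10^5, f = 0.02505, h_f = 31.4 m ≈ 31.1 m ✓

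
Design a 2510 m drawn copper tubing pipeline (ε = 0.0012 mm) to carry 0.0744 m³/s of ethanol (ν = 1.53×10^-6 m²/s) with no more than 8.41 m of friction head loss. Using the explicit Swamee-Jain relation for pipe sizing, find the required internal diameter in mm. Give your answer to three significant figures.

Swamee-Jain (Type III): D = 0.66·[ε^1.25·(LQ²/(gh_f))^4.75 + ν·Q^9.4·(L/(gh_f))^5.2]^0.04
LQ²/(gh_f) = 0.1684; L/(gh_f) = 30.42
Term 1 = ε^1.25·(…)^4.75 = 8.40×10^-12; Term 2 = ν·Q^9.4·(…)^5.2 = 1.95×10^-9
D = 0.66·(8.40×10^-12 + 1.95×10^-9)^0.04 = 0.2960 m = 296 mm
Check: V = 1.08 m/s, Re = 2.09×10^5, f = 0.01544, h_f = 7.80 m ≈ 8.41 m ✓

D ≈ 296 mm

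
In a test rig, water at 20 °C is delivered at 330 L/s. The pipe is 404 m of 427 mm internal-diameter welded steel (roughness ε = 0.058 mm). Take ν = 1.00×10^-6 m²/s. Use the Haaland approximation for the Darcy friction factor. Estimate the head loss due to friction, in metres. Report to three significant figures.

h_f ≈ 3.54 m

V = 4Q/(πD²) = 4·0.330/(π·0.427²) = 2.304 m/s
Re = VD/ν = 2.304·0.427/1.00×10^-6 = 9.84×10^5 → turbulent
ε/D = 0.058/427 = 1.36×10^-4
Haaland: f = 0.01384
h_f = f(L/D)V²/(2g) = 0.01384·(404/0.427)·2.304²/(2·9.81) = 3.544 m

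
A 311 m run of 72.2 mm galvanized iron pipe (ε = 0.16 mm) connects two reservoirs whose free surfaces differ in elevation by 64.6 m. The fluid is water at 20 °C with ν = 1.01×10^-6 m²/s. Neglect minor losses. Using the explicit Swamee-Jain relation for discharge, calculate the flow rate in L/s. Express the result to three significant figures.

Swamee-Jain (Type II): Q = -0.965·√(gD⁵h_f/L)·ln[ε/(3.7D) + √(3.17ν²L/(gD³h_f))]
√(gD⁵h_f/L) = √(9.81·0.0722⁵·64.6/311) = 0.001999
ε/(3.7D) = 5.99×10^-4; √(3.17ν²L/(gD³h_f)) = 6.49×10^-5
Q = -0.965·0.001999·ln(6.639×10^-4) = 0.01412 m³/s
Check: V = 3.45 m/s, Re = 2.47×10^5, f = 0.02491, h_f = 65.0 m ≈ 64.6 m ✓

Q ≈ 14.1 L/s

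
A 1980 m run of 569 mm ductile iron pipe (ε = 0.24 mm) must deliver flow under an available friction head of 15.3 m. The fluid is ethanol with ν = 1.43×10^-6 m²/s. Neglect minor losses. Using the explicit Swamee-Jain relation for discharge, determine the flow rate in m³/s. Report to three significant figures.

Swamee-Jain (Type II): Q = -0.965·√(gD⁵h_f/L)·ln[ε/(3.7D) + √(3.17ν²L/(gD³h_f))]
√(gD⁵h_f/L) = √(9.81·0.569⁵·15.3/1980) = 0.06724
ε/(3.7D) = 1.14×10^-4; √(3.17ν²L/(gD³h_f)) = 2.15×10^-5
Q = -0.965·0.06724·ln(1.355×10^-4) = 0.5779 m³/s
Check: V = 2.27 m/s, Re = 9.04×10^5, f = 0.01681, h_f = 15.4 m ≈ 15.3 m ✓

Q ≈ 0.578 m³/s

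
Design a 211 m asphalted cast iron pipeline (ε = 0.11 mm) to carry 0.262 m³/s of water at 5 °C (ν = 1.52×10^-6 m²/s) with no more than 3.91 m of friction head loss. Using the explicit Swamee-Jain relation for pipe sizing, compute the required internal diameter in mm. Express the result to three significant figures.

Swamee-Jain (Type III): D = 0.66·[ε^1.25·(LQ²/(gh_f))^4.75 + ν·Q^9.4·(L/(gh_f))^5.2]^0.04
LQ²/(gh_f) = 0.3776; L/(gh_f) = 5.501
Term 1 = ε^1.25·(…)^4.75 = 1.10×10^-7; Term 2 = ν·Q^9.4·(…)^5.2 = 3.67×10^-8
D = 0.66·(1.10×10^-7 + 3.67×10^-8)^0.04 = 0.3518 m = 352 mm
Check: V = 2.70 m/s, Re = 6.24×10^5, f = 0.01625, h_f = 3.61 m ≈ 3.91 m ✓

D ≈ 352 mm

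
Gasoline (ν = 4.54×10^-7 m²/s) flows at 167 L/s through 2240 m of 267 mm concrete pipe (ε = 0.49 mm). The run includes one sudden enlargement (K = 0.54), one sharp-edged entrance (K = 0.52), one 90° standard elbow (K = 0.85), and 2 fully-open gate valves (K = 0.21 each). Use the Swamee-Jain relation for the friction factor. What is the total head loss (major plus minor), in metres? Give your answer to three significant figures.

H_L ≈ 88.8 m

V = 4Q/(πD²) = 2.983 m/s; V²/2g = 0.4534 m
Re = 1.75×10^6, ε/D = 0.00184 → f = 0.02306 (Swamee-Jain)
Major: h_f = f(L/D)·V²/2g = 0.02306·8390·0.4534 = 87.72 m
Minor: ΣK = 2.33; h_m = ΣK·V²/2g = 1.056 m
Total H_L = 87.72 + 1.056 = 88.78 m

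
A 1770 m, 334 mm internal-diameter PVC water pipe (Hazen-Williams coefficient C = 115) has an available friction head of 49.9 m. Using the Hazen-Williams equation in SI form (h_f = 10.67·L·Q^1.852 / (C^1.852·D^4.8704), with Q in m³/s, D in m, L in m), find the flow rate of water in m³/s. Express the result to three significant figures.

Rearranging: Q = [h_f·C^1.852·D^4.8704 / (10.67·L)]^(1/1.852)
Q = [49.9·115^1.852·0.334^4.8704 / (10.67·1770)]^0.540 = 0.2607 m³/s

Q ≈ 0.261 m³/s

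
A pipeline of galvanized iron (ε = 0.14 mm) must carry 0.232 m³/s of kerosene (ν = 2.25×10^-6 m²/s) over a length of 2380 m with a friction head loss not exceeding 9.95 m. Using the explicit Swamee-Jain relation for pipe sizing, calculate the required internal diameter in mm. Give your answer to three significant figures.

D ≈ 456 mm

Swamee-Jain (Type III): D = 0.66·[ε^1.25·(LQ²/(gh_f))^4.75 + ν·Q^9.4·(L/(gh_f))^5.2]^0.04
LQ²/(gh_f) = 1.312; L/(gh_f) = 24.38
Term 1 = ε^1.25·(…)^4.75 = 5.54×10^-5; Term 2 = ν·Q^9.4·(…)^5.2 = 3.99×10^-5
D = 0.66·(5.54×10^-5 + 3.99×10^-5)^0.04 = 0.4557 m = 456 mm
Check: V = 1.42 m/s, Re = 2.88×10^5, f = 0.01718, h_f = 9.25 m ≈ 9.95 m ✓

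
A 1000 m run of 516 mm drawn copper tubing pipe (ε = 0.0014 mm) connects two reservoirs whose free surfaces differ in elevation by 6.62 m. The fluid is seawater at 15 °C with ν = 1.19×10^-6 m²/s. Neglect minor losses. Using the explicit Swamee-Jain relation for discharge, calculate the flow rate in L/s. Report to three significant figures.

Q ≈ 502 L/s

Swamee-Jain (Type II): Q = -0.965·√(gD⁵h_f/L)·ln[ε/(3.7D) + √(3.17ν²L/(gD³h_f))]
√(gD⁵h_f/L) = √(9.81·0.516⁵·6.62/1000) = 0.04874
ε/(3.7D) = 7.33×10^-7; √(3.17ν²L/(gD³h_f)) = 2.24×10^-5
Q = -0.965·0.04874·ln(2.316×10^-5) = 0.5020 m³/s
Check: V = 2.40 m/s, Re = 1.04×10^6, f = 0.01160, h_f = 6.60 m ≈ 6.62 m ✓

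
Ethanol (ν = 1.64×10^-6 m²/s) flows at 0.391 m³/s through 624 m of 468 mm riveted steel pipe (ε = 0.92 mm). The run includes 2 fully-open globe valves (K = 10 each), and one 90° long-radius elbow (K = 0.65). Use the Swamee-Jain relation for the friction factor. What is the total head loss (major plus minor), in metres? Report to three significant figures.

V = 4Q/(πD²) = 2.273 m/s; V²/2g = 0.2633 m
Re = 6.49×10^5, ε/D = 0.00197 → f = 0.02370 (Swamee-Jain)
Major: h_f = f(L/D)·V²/2g = 0.02370·1333·0.2633 = 8.321 m
Minor: ΣK = 20.6; h_m = ΣK·V²/2g = 5.438 m
Total H_L = 8.321 + 5.438 = 13.76 m

H_L ≈ 13.8 m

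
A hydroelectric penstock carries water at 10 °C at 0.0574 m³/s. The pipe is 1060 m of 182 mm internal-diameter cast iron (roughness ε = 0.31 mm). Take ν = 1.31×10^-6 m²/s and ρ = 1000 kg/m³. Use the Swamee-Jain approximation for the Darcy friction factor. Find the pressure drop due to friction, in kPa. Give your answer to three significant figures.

Δp ≈ 330 kPa

V = 4Q/(πD²) = 4·0.0574/(π·0.182²) = 2.206 m/s
Re = VD/ν = 2.206·0.182/1.31×10^-6 = 3.07×10^5 → turbulent
ε/D = 0.31/182 = 0.00170
Swamee-Jain: f = 0.02326
h_f = f(L/D)V²/(2g) = 0.02326·(1060/0.182)·2.206²/(2·9.81) = 33.61 m
Δp = ρg·h_f = 1000·9.81·33.61 = 329.7 kPa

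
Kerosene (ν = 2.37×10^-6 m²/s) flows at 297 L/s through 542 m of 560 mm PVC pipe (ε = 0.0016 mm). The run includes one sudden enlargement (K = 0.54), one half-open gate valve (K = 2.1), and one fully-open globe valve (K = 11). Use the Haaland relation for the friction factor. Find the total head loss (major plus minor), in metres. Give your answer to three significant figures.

V = 4Q/(πD²) = 1.206 m/s; V²/2g = 0.07411 m
Re = 2.85×10^5, ε/D = 2.86×10^-6 → f = 0.01450 (Haaland)
Major: h_f = f(L/D)·V²/2g = 0.01450·967.9·0.07411 = 1.040 m
Minor: ΣK = 13.6; h_m = ΣK·V²/2g = 1.011 m
Total H_L = 1.040 + 1.011 = 2.051 m

H_L ≈ 2.05 m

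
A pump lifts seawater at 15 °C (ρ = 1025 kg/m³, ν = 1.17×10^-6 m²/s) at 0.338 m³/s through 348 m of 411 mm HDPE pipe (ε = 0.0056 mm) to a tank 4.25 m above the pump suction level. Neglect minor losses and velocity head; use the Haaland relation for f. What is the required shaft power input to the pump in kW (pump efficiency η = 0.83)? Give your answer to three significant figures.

P_shaft ≈ 31.2 kW

V = 4Q/(πD²) = 2.548 m/s; Re = 8.95×10^5; ε/D = 1.36×10^-5; f = 0.01204
h_f = f(L/D)V²/2g = 3.372 m
Total head H = z + h_f = 4.25 + 3.372 = 7.622 m
P_hyd = ρgQH = 1025·9.81·0.338·7.622 = 25.90 kW
P_shaft = P_hyd/η = 25.90/0.83 = 31.21 kW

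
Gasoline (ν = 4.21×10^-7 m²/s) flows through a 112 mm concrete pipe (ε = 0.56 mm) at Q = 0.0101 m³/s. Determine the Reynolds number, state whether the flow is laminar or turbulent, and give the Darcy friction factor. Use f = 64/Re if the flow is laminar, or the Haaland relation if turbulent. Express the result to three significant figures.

Re ≈ 2.73×10^5; turbulent; f ≈ 0.0307

V = 4Q/(πD²) = 1.025 m/s
Re = VD/ν = 1.025·0.112/4.21×10^-7 = 2.73×10^5
Re > 4000 → turbulent; ε/D = 0.00500
Haaland: f = 0.03075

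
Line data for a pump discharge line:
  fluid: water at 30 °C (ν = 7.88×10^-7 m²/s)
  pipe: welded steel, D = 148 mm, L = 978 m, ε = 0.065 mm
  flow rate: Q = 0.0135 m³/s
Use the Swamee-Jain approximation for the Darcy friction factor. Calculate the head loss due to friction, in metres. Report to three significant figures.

V = 4Q/(πD²) = 4·0.0135/(π·0.148²) = 0.7847 m/s
Re = VD/ν = 0.7847·0.148/7.88×10^-7 = 1.47×10^5 → turbulent
ε/D = 0.065/148 = 4.39×10^-4
Swamee-Jain: f = 0.01921
h_f = f(L/D)V²/(2g) = 0.01921·(978/0.148)·0.7847²/(2·9.81) = 3.984 m

h_f ≈ 3.98 m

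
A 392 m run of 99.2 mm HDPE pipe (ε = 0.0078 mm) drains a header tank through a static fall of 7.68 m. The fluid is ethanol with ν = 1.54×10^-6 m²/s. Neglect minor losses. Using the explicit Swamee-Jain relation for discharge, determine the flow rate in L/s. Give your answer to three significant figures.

Q ≈ 11.0 L/s

Swamee-Jain (Type II): Q = -0.965·√(gD⁵h_f/L)·ln[ε/(3.7D) + √(3.17ν²L/(gD³h_f))]
√(gD⁵h_f/L) = √(9.81·0.0992⁵·7.68/392) = 0.001359
ε/(3.7D) = 2.13×10^-5; √(3.17ν²L/(gD³h_f)) = 2.00×10^-4
Q = -0.965·0.001359·ln(2.214×10^-4) = 0.01103 m³/s
Check: V = 1.43 m/s, Re = 9.20×10^4, f = 0.01863, h_f = 7.65 m ≈ 7.68 m ✓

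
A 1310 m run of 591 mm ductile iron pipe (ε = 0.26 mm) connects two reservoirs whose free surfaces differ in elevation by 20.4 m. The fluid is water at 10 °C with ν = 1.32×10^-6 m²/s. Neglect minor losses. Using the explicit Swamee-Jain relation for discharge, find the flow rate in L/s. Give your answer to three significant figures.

Swamee-Jain (Type II): Q = -0.965·√(gD⁵h_f/L)·ln[ε/(3.7D) + √(3.17ν²L/(gD³h_f))]
√(gD⁵h_f/L) = √(9.81·0.591⁵·20.4/1310) = 0.1050
ε/(3.7D) = 1.19×10^-4; √(3.17ν²L/(gD³h_f)) = 1.32×10^-5
Q = -0.965·0.1050·ln(1.321×10^-4) = 0.9046 m³/s
Check: V = 3.30 m/s, Re = 1.48×10^6, f = 0.01670, h_f = 20.5 m ≈ 20.4 m ✓

Q ≈ 905 L/s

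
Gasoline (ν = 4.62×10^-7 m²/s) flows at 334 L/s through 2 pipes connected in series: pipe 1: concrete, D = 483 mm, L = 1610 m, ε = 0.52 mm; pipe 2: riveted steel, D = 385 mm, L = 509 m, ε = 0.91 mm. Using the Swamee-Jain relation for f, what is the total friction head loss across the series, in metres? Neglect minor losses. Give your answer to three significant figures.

Pipe 1: V = 1.823 m/s, Re = 1.91×10^6, ε/D = 0.00108, f = 0.02021, h_1 = f(L/D)V²/2g = 11.41 m
Pipe 2: V = 2.869 m/s, Re = 2.39×10^6, ε/D = 0.00236, f = 0.02460, h_2 = f(L/D)V²/2g = 13.65 m
Series → Q common, losses add: H = Σh = 25.05 m

H ≈ 25.1 m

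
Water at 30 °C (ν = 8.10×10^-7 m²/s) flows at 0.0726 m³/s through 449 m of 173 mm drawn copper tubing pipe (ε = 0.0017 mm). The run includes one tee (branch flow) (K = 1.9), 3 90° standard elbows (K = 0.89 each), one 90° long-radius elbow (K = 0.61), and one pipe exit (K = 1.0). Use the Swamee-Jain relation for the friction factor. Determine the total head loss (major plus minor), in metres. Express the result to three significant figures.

H_L ≈ 19.0 m

V = 4Q/(πD²) = 3.089 m/s; V²/2g = 0.4862 m
Re = 6.60×10^5, ε/D = 9.83×10^-6 → f = 0.01265 (Swamee-Jain)
Major: h_f = f(L/D)·V²/2g = 0.01265·2595·0.4862 = 15.97 m
Minor: ΣK = 6.18; h_m = ΣK·V²/2g = 3.005 m
Total H_L = 15.97 + 3.005 = 18.97 m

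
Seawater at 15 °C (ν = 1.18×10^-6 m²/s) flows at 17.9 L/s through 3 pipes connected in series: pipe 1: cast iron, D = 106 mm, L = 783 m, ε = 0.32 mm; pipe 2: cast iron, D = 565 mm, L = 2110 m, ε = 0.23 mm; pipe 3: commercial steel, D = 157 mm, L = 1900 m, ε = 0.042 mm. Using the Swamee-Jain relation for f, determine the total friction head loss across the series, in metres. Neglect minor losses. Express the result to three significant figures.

H ≈ 51.9 m

Pipe 1: V = 2.028 m/s, Re = 1.82×10^5, ε/D = 0.00302, f = 0.02713, h_1 = f(L/D)V²/2g = 42.03 m
Pipe 2: V = 0.07139 m/s, Re = 3.42×10^4, ε/D = 4.07×10^-4, f = 0.02394, h_2 = f(L/D)V²/2g = 0.02323 m
Pipe 3: V = 0.9246 m/s, Re = 1.23×10^5, ε/D = 2.68×10^-4, f = 0.01875, h_3 = f(L/D)V²/2g = 9.886 m
Series → Q common, losses add: H = Σh = 51.94 m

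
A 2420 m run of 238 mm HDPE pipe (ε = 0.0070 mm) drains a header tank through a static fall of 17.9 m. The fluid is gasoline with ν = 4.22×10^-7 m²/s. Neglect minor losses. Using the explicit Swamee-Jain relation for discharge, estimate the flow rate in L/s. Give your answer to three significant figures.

Q ≈ 74.4 L/s

Swamee-Jain (Type II): Q = -0.965·√(gD⁵h_f/L)·ln[ε/(3.7D) + √(3.17ν²L/(gD³h_f))]
√(gD⁵h_f/L) = √(9.81·0.238⁵·17.9/2420) = 0.007444
ε/(3.7D) = 7.95×10^-6; √(3.17ν²L/(gD³h_f)) = 2.40×10^-5
Q = -0.965·0.007444·ln(3.197×10^-5) = 0.07435 m³/s
Check: V = 1.67 m/s, Re = 9.43×10^5, f = 0.01238, h_f = 17.9 m ≈ 17.9 m ✓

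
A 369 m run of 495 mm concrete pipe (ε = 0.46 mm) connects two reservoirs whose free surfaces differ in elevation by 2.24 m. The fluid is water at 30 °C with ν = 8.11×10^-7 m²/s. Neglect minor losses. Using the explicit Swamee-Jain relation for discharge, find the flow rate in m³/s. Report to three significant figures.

Q ≈ 0.334 m³/s

Swamee-Jain (Type II): Q = -0.965·√(gD⁵h_f/L)·ln[ε/(3.7D) + √(3.17ν²L/(gD³h_f))]
√(gD⁵h_f/L) = √(9.81·0.495⁵·2.24/369) = 0.04207
ε/(3.7D) = 2.51×10^-4; √(3.17ν²L/(gD³h_f)) = 1.70×10^-5
Q = -0.965·0.04207·ln(2.682×10^-4) = 0.3339 m³/s
Check: V = 1.73 m/s, Re = 1.06×10^6, f = 0.01968, h_f = 2.25 m ≈ 2.24 m ✓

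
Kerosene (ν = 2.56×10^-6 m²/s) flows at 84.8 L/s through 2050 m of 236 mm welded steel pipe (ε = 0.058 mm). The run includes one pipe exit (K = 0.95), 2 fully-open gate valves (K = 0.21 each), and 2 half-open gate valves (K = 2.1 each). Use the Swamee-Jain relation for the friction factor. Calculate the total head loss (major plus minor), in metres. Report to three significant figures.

V = 4Q/(πD²) = 1.939 m/s; V²/2g = 0.1915 m
Re = 1.79×10^5, ε/D = 2.46×10^-4 → f = 0.01769 (Swamee-Jain)
Major: h_f = f(L/D)·V²/2g = 0.01769·8686·0.1915 = 29.43 m
Minor: ΣK = 5.57; h_m = ΣK·V²/2g = 1.067 m
Total H_L = 29.43 + 1.067 = 30.50 m

H_L ≈ 30.5 m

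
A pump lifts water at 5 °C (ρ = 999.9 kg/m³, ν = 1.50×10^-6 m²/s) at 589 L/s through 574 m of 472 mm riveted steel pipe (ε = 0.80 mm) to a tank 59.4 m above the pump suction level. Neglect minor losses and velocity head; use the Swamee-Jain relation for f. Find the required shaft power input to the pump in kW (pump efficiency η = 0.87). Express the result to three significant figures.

V = 4Q/(πD²) = 3.366 m/s; Re = 1.06×10^6; ε/D = 0.00169; f = 0.02270
h_f = f(L/D)V²/2g = 15.94 m
Total head H = z + h_f = 59.4 + 15.94 = 75.34 m
P_hyd = ρgQH = 999.9·9.81·0.589·75.34 = 435.3 kW
P_shaft = P_hyd/η = 435.3/0.87 = 500.3 kW

P_shaft ≈ 500 kW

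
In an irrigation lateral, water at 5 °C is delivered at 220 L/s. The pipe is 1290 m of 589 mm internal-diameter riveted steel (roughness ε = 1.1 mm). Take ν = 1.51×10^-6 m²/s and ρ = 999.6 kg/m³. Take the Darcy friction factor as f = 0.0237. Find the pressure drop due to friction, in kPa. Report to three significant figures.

V = 4Q/(πD²) = 4·0.220/(π·0.589²) = 0.8074 m/s
h_f = f(L/D)V²/(2g) = 0.02370·(1290/0.589)·0.8074²/(2·9.81) = 1.725 m
Δp = ρg·h_f = 999.6·9.81·1.725 = 16.91 kPa

Δp ≈ 16.9 kPa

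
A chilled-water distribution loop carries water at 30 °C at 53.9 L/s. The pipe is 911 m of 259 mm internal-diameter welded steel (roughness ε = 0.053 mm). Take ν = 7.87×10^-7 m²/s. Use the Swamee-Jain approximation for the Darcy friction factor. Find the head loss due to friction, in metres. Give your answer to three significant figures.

V = 4Q/(πD²) = 4·0.0539/(π·0.259²) = 1.023 m/s
Re = VD/ν = 1.023·0.259/7.87×10^-7 = 3.37×10^5 → turbulent
ε/D = 0.053/259 = 2.05×10^-4
Swamee-Jain: f = 0.01615
h_f = f(L/D)V²/(2g) = 0.01615·(911/0.259)·1.023²/(2·9.81) = 3.030 m

h_f ≈ 3.03 m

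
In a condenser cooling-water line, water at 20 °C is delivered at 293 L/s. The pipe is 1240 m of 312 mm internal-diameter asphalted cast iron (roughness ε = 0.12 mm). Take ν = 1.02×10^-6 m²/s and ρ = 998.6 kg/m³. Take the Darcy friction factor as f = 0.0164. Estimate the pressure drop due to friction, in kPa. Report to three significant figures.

Δp ≈ 478 kPa

V = 4Q/(πD²) = 4·0.293/(π·0.312²) = 3.832 m/s
h_f = f(L/D)V²/(2g) = 0.01640·(1240/0.312)·3.832²/(2·9.81) = 48.79 m
Δp = ρg·h_f = 998.6·9.81·48.79 = 478.0 kPa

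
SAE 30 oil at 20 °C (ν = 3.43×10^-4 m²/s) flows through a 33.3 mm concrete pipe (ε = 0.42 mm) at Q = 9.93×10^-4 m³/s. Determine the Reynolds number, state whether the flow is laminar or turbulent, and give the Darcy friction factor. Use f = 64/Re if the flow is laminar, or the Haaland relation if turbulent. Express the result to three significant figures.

V = 4Q/(πD²) = 1.140 m/s
Re = VD/ν = 1.140·0.0333/3.43×10^-4 = 111
Re < 2300 → laminar → f = 64/Re = 0.5782

Re ≈ 111; laminar; f = 64/Re ≈ 0.578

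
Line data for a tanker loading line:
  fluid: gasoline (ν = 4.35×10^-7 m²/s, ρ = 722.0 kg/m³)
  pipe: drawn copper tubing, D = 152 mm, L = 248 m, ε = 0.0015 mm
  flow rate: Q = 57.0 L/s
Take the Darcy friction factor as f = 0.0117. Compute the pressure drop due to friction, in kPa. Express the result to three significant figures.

V = 4Q/(πD²) = 4·0.0570/(π·0.152²) = 3.141 m/s
h_f = f(L/D)V²/(2g) = 0.01170·(248/0.152)·3.141²/(2·9.81) = 9.600 m
Δp = ρg·h_f = 722.0·9.81·9.600 = 68.00 kPa

Δp ≈ 68.0 kPa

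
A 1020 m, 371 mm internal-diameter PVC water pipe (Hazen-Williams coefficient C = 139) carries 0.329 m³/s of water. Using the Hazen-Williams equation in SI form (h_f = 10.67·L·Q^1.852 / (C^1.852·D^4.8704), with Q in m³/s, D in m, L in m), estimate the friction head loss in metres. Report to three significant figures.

h_f = 10.67·1020·0.329^1.852 / (139^1.852·0.371^4.8704) = 18.67 m

h_f ≈ 18.7 m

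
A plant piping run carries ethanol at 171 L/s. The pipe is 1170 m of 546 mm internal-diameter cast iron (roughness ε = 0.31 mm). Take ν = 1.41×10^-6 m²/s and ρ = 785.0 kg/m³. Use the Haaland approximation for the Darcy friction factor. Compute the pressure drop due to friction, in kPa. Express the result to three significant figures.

V = 4Q/(πD²) = 4·0.171/(π·0.546²) = 0.7303 m/s
Re = VD/ν = 0.7303·0.546/1.41×10^-6 = 2.83×10^5 → turbulent
ε/D = 0.31/546 = 5.68×10^-4
Haaland: f = 0.01852
h_f = f(L/D)V²/(2g) = 0.01852·(1170/0.546)·0.7303²/(2·9.81) = 1.079 m
Δp = ρg·h_f = 785.0·9.81·1.079 = 8.310 kPa

Δp ≈ 8.31 kPa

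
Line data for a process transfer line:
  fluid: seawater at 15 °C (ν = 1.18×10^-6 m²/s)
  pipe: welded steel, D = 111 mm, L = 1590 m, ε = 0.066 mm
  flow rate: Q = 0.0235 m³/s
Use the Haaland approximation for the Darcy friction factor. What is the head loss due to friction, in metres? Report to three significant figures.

h_f ≈ 81.5 m

V = 4Q/(πD²) = 4·0.0235/(π·0.111²) = 2.428 m/s
Re = VD/ν = 2.428·0.111/1.18×10^-6 = 2.28×10^5 → turbulent
ε/D = 0.066/111 = 5.95×10^-4
Haaland: f = 0.01893
h_f = f(L/D)V²/(2g) = 0.01893·(1590/0.111)·2.428²/(2·9.81) = 81.51 m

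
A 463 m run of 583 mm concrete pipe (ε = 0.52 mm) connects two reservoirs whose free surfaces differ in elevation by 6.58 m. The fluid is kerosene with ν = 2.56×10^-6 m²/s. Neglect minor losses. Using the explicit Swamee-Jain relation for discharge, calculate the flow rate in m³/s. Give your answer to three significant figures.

Swamee-Jain (Type II): Q = -0.965·√(gD⁵h_f/L)·ln[ε/(3.7D) + √(3.17ν²L/(gD³h_f))]
√(gD⁵h_f/L) = √(9.81·0.583⁵·6.58/463) = 0.09690
ε/(3.7D) = 2.41×10^-4; √(3.17ν²L/(gD³h_f)) = 2.74×10^-5
Q = -0.965·0.09690·ln(2.685×10^-4) = 0.7689 m³/s
Check: V = 2.88 m/s, Re = 6.56×10^5, f = 0.01971, h_f = 6.62 m ≈ 6.58 m ✓

Q ≈ 0.769 m³/s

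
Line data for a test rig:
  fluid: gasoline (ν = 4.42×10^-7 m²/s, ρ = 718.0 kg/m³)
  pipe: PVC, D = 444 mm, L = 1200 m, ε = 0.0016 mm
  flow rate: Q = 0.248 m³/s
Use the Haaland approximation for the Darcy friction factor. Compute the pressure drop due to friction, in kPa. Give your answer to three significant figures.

V = 4Q/(πD²) = 4·0.248/(π·0.444²) = 1.602 m/s
Re = VD/ν = 1.602·0.444/4.42×10^-7 = 1.61×10^6 → turbulent
ε/D = 0.0016/444 = 3.60×10^-6
Haaland: f = 0.01080
h_f = f(L/D)V²/(2g) = 0.01080·(1200/0.444)·1.602²/(2·9.81) = 3.816 m
Δp = ρg·h_f = 718.0·9.81·3.816 = 26.88 kPa

Δp ≈ 26.9 kPa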